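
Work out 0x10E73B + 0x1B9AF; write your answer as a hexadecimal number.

Add column by column in base 16, right to left:
  B+F = A carry 1
  3+A+1 = E
  7+9 = 0 carry 1
  E+B+1 = A carry 1
  0+1+1 = 2
  1+0 = 1

0x12A0EA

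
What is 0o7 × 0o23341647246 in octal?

0o210054623212

Multiply each base-8 digit by 7, carrying:
  6×7 = 42 → write 2 carry 5
  4×7+5 = 33 → write 1 carry 4
  2×7+4 = 18 → write 2 carry 2
  7×7+2 = 51 → write 3 carry 6
  4×7+6 = 34 → write 2 carry 4
  6×7+4 = 46 → write 6 carry 5
  1×7+5 = 12 → write 4 carry 1
  4×7+1 = 29 → write 5 carry 3
  3×7+3 = 24 → write 0 carry 3
  3×7+3 = 24 → write 0 carry 3
  2×7+3 = 17 → write 1 carry 2
  remaining carry: 2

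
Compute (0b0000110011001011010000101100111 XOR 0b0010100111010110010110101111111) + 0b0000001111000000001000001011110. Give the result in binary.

First 0b0000110011001011010000101100111 XOR 0b0010100111010110010110101111111 = 0b0010010100011101000110000011000.
Add column by column in base 2, right to left:
  0+0 = 0
  0+1 = 1
  0+1 = 1
  1+1 = 0 carry 1
  1+1+1 = 1 carry 1
  0+0+1 = 1
  0+1 = 1
  0+0 = 0
  0+0 = 0
  0+0 = 0
  1+0 = 1
  1+0 = 1
  0+1 = 1
  0+0 = 0
  0+0 = 0
  1+0 = 1
  0+0 = 0
  1+0 = 1
  1+0 = 1
  1+0 = 1
  0+0 = 0
  0+1 = 1
  0+1 = 1
  1+1 = 0 carry 1
  0+1+1 = 0 carry 1
  1+0+1 = 0 carry 1
  0+0+1 = 1
  0+0 = 0
  1+0 = 1

0b10100011011101001110001110110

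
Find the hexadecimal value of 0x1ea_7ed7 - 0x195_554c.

0x55298b

Subtract column by column in base 16:
  7-c → b (borrow)
  d-4-1 → 8
  e-5 → 9
  7-5 → 2
  a-5 → 5
  e-9 → 5
  1-1 → 0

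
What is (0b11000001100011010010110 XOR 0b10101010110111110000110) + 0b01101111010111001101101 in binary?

First 0b11000001100011010010110 XOR 0b10101010110111110000110 = 0b01101011010100100010000.
Add column by column in base 2, right to left:
  0+1 = 1
  0+0 = 0
  0+1 = 1
  0+1 = 1
  1+0 = 1
  0+1 = 1
  0+1 = 1
  0+0 = 0
  1+0 = 1
  0+1 = 1
  0+1 = 1
  1+1 = 0 carry 1
  0+0+1 = 1
  1+1 = 0 carry 1
  0+0+1 = 1
  1+1 = 0 carry 1
  1+1+1 = 1 carry 1
  0+1+1 = 0 carry 1
  1+1+1 = 1 carry 1
  0+0+1 = 1
  1+1 = 0 carry 1
  1+1+1 = 1 carry 1
  final carry 1

0b11011010101011101111101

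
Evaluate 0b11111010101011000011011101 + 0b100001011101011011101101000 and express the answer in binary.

0b1000000110010110100001000101

Add column by column in base 2, right to left:
  1+0 = 1
  0+0 = 0
  1+0 = 1
  1+1 = 0 carry 1
  1+0+1 = 0 carry 1
  0+1+1 = 0 carry 1
  1+1+1 = 1 carry 1
  1+0+1 = 0 carry 1
  0+1+1 = 0 carry 1
  0+1+1 = 0 carry 1
  0+1+1 = 0 carry 1
  0+0+1 = 1
  1+1 = 0 carry 1
  1+1+1 = 1 carry 1
  0+0+1 = 1
  1+1 = 0 carry 1
  0+0+1 = 1
  1+1 = 0 carry 1
  0+1+1 = 0 carry 1
  1+1+1 = 1 carry 1
  0+0+1 = 1
  1+1 = 0 carry 1
  1+0+1 = 0 carry 1
  1+0+1 = 0 carry 1
  1+0+1 = 0 carry 1
  1+0+1 = 0 carry 1
  0+1+1 = 0 carry 1
  final carry 1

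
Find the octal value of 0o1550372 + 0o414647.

0o2165241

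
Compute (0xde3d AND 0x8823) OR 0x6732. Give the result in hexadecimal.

0xef33

0xde3d AND 0x8823 = 0x8821.
Then OR with 0x6732.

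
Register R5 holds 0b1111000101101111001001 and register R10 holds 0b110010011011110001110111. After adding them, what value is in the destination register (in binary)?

0b1000001100001100001000000

Add column by column in base 2, right to left:
  1+1 = 0 carry 1
  0+1+1 = 0 carry 1
  0+1+1 = 0 carry 1
  1+0+1 = 0 carry 1
  0+1+1 = 0 carry 1
  0+1+1 = 0 carry 1
  1+1+1 = 1 carry 1
  1+0+1 = 0 carry 1
  1+0+1 = 0 carry 1
  1+0+1 = 0 carry 1
  0+1+1 = 0 carry 1
  1+1+1 = 1 carry 1
  1+1+1 = 1 carry 1
  0+1+1 = 0 carry 1
  1+0+1 = 0 carry 1
  0+1+1 = 0 carry 1
  0+1+1 = 0 carry 1
  0+0+1 = 1
  1+0 = 1
  1+1 = 0 carry 1
  1+0+1 = 0 carry 1
  1+0+1 = 0 carry 1
  0+1+1 = 0 carry 1
  0+1+1 = 0 carry 1
  final carry 1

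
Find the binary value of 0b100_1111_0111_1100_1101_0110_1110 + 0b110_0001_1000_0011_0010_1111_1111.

0b1011000100000000000001101101

Add column by column in base 2, right to left:
  0+1 = 1
  1+1 = 0 carry 1
  1+1+1 = 1 carry 1
  1+1+1 = 1 carry 1
  0+1+1 = 0 carry 1
  1+1+1 = 1 carry 1
  1+1+1 = 1 carry 1
  0+1+1 = 0 carry 1
  1+0+1 = 0 carry 1
  0+1+1 = 0 carry 1
  1+0+1 = 0 carry 1
  1+0+1 = 0 carry 1
  0+1+1 = 0 carry 1
  0+1+1 = 0 carry 1
  1+0+1 = 0 carry 1
  1+0+1 = 0 carry 1
  1+0+1 = 0 carry 1
  1+0+1 = 0 carry 1
  1+0+1 = 0 carry 1
  0+1+1 = 0 carry 1
  1+1+1 = 1 carry 1
  1+0+1 = 0 carry 1
  1+0+1 = 0 carry 1
  1+0+1 = 0 carry 1
  0+0+1 = 1
  0+1 = 1
  1+1 = 0 carry 1
  final carry 1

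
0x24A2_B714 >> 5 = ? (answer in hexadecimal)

5 bits is not a whole number of base-16 digits; in binary: 100100101000101011011100010100 >> 5 = 1001001010001010110111000.

0x12515B8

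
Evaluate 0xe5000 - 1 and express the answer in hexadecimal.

0xe4fff

The trailing 3 digits are 0, so subtracting 1 borrows through: they become F and the next digit up decrements.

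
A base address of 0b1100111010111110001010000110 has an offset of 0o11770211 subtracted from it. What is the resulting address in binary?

0o11770211 = 0b1001111111000010001001 in binary.
Subtract column by column in base 2:
  0-1 → 1 (borrow)
  1-0-1 → 0
  1-0 → 1
  0-1 → 1 (borrow)
  0-0-1 → 1 (borrow)
  0-0-1 → 1 (borrow)
  0-0-1 → 1 (borrow)
  1-1-1 → 1 (borrow)
  0-0-1 → 1 (borrow)
  1-0-1 → 0
  0-0 → 0
  0-0 → 0
  0-1 → 1 (borrow)
  1-1-1 → 1 (borrow)
  1-1-1 → 1 (borrow)
  1-1-1 → 1 (borrow)
  1-1-1 → 1 (borrow)
  1-1-1 → 1 (borrow)
  0-1-1 → 0 (borrow)
  1-0-1 → 0
  0-0 → 0
  1-1 → 0
  1-0 → 1
  1-0 → 1
  0-0 → 0
  0-0 → 0
  1-0 → 1
  1-0 → 1

0b1100110000111111000111111101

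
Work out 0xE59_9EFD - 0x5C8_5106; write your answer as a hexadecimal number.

0x8914DF7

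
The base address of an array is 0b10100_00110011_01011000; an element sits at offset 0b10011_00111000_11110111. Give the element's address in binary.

0b1001110110110001001111

Add column by column in base 2, right to left:
  0+1 = 1
  0+1 = 1
  0+1 = 1
  1+0 = 1
  1+1 = 0 carry 1
  0+1+1 = 0 carry 1
  1+1+1 = 1 carry 1
  0+1+1 = 0 carry 1
  1+0+1 = 0 carry 1
  1+0+1 = 0 carry 1
  0+0+1 = 1
  0+1 = 1
  1+1 = 0 carry 1
  1+1+1 = 1 carry 1
  0+0+1 = 1
  0+0 = 0
  0+1 = 1
  0+1 = 1
  1+0 = 1
  0+0 = 0
  1+1 = 0 carry 1
  final carry 1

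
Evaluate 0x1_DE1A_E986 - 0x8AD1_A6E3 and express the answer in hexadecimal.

Subtract column by column in base 16:
  6-3 → 3
  8-E → A (borrow)
  9-6-1 → 2
  E-A → 4
  A-1 → 9
  1-D → 4 (borrow)
  E-A-1 → 3
  D-8 → 5
  1-0 → 1

0x1534942A3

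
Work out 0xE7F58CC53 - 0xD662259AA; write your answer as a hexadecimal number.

0x1193672A9

Subtract column by column in base 16:
  3-A → 9 (borrow)
  5-A-1 → A (borrow)
  C-9-1 → 2
  C-5 → 7
  8-2 → 6
  5-2 → 3
  F-6 → 9
  7-6 → 1
  E-D → 1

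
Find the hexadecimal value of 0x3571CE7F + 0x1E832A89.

Add column by column in base 16, right to left:
  F+9 = 8 carry 1
  7+8+1 = 0 carry 1
  E+A+1 = 9 carry 1
  C+2+1 = F
  1+3 = 4
  7+8 = F
  5+E = 3 carry 1
  3+1+1 = 5

0x53F4F908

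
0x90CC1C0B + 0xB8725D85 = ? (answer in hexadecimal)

Add column by column in base 16, right to left:
  B+5 = 0 carry 1
  0+8+1 = 9
  C+D = 9 carry 1
  1+5+1 = 7
  C+2 = E
  C+7 = 3 carry 1
  0+8+1 = 9
  9+B = 4 carry 1
  final carry 1

0x1493E7990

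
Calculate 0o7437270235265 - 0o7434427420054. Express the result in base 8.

0o2640615211

Subtract column by column in base 8:
  5-4 → 1
  6-5 → 1
  2-0 → 2
  5-0 → 5
  3-2 → 1
  2-4 → 6 (borrow)
  0-7-1 → 0 (borrow)
  7-2-1 → 4
  2-4 → 6 (borrow)
  7-4-1 → 2
  3-3 → 0
  4-4 → 0
  7-7 → 0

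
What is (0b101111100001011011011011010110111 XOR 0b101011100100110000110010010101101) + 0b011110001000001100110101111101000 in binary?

First 0b101111100001011011011011010110111 XOR 0b101011100100110000110010010101101 = 0b000100000101101011101001000011010.
Add column by column in base 2, right to left:
  0+0 = 0
  1+0 = 1
  0+0 = 0
  1+1 = 0 carry 1
  1+0+1 = 0 carry 1
  0+1+1 = 0 carry 1
  0+1+1 = 0 carry 1
  0+1+1 = 0 carry 1
  0+1+1 = 0 carry 1
  1+1+1 = 1 carry 1
  0+0+1 = 1
  0+1 = 1
  1+0 = 1
  0+1 = 1
  1+1 = 0 carry 1
  1+0+1 = 0 carry 1
  1+0+1 = 0 carry 1
  0+1+1 = 0 carry 1
  1+1+1 = 1 carry 1
  0+0+1 = 1
  1+0 = 1
  1+0 = 1
  0+0 = 0
  1+0 = 1
  0+1 = 1
  0+0 = 0
  0+0 = 0
  0+0 = 0
  0+1 = 1
  1+1 = 0 carry 1
  0+1+1 = 0 carry 1
  0+1+1 = 0 carry 1
  final carry 1

0b100010001101111000011111000000010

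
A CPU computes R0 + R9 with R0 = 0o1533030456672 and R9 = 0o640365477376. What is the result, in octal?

Add column by column in base 8, right to left:
  2+6 = 0 carry 1
  7+7+1 = 7 carry 1
  6+3+1 = 2 carry 1
  6+7+1 = 6 carry 1
  5+7+1 = 5 carry 1
  4+4+1 = 1 carry 1
  0+5+1 = 6
  3+6 = 1 carry 1
  0+3+1 = 4
  3+0 = 3
  3+4 = 7
  5+6 = 3 carry 1
  1+0+1 = 2

0o2373416156270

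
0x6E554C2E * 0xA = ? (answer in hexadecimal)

0x44F54F9CC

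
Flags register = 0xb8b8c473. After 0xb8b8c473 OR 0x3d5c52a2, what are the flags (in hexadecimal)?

0xbdfcd6f3

OR each hex digit independently (no carries):
  b|3=b, 8|d=d, b|5=f, 8|c=c, c|5=d, 4|2=6, 7|a=f, 3|2=3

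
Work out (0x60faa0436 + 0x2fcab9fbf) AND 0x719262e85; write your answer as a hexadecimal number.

0x108042285

Add column by column in base 16, right to left:
  6+f = 5 carry 1
  3+b+1 = f
  4+f = 3 carry 1
  0+9+1 = a
  a+b = 5 carry 1
  a+a+1 = 5 carry 1
  f+c+1 = c carry 1
  0+f+1 = 0 carry 1
  6+2+1 = 9
Sum = 0x90c55a3f5; now AND with 0x719262e85:
  9&7=1, 0&1=0, c&9=8, 5&2=0, 5&6=4, a&2=2, 3&e=2, f&8=8, 5&5=5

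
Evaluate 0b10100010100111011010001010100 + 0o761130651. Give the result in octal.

0b10100010100111011010001010100 = 0o2424732124 in octal.
Add column by column in base 8, right to left:
  4+1 = 5
  2+5 = 7
  1+6 = 7
  2+0 = 2
  3+3 = 6
  7+1 = 0 carry 1
  4+1+1 = 6
  2+6 = 0 carry 1
  4+7+1 = 4 carry 1
  2+0+1 = 3

0o3406062775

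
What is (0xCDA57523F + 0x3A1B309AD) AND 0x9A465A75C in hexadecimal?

0x2400034C

Add column by column in base 16, right to left:
  F+D = C carry 1
  3+A+1 = E
  2+9 = B
  5+0 = 5
  7+3 = A
  5+B = 0 carry 1
  A+1+1 = C
  D+A = 7 carry 1
  C+3+1 = 0 carry 1
  final carry 1
Sum = 0x107C0A5BEC; now AND with 0x9A465A75C:
  1&0=0, 0&9=0, 7&A=2, C&4=4, 0&6=0, A&5=0, 5&A=0, B&7=3, E&5=4, C&C=C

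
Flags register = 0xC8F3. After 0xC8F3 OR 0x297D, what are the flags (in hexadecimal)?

OR each hex digit independently (no carries):
  C|2=E, 8|9=9, F|7=F, 3|D=F

0xE9FF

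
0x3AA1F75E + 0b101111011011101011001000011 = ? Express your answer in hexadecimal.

0b101111011011101011001000011 = 0x5EDD643 in hexadecimal.
Add column by column in base 16, right to left:
  E+3 = 1 carry 1
  5+4+1 = A
  7+6 = D
  F+D = C carry 1
  1+D+1 = F
  A+E = 8 carry 1
  A+5+1 = 0 carry 1
  3+0+1 = 4

0x408FCDA1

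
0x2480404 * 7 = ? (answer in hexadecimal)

0xff81c1c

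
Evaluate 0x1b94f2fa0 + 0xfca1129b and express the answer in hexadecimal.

Add column by column in base 16, right to left:
  0+b = b
  a+9 = 3 carry 1
  f+2+1 = 2 carry 1
  2+1+1 = 4
  f+1 = 0 carry 1
  4+a+1 = f
  9+c = 5 carry 1
  b+f+1 = b carry 1
  1+0+1 = 2

0x2b5f0423b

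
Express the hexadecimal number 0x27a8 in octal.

0o23650

Expand each hex digit to 4 bits: 2=0010 7=0111 a=1010 8=1000.
Group the bits in threes: 010 011 110 101 000 → 23650.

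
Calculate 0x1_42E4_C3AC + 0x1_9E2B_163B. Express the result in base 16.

0x2E10FD9E7

Add column by column in base 16, right to left:
  C+B = 7 carry 1
  A+3+1 = E
  3+6 = 9
  C+1 = D
  4+B = F
  E+2 = 0 carry 1
  2+E+1 = 1 carry 1
  4+9+1 = E
  1+1 = 2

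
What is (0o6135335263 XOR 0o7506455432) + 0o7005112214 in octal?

0o10441073065

First 0o6135335263 XOR 0o7506455432 = 0o1433760651.
Add column by column in base 8, right to left:
  1+4 = 5
  5+1 = 6
  6+2 = 0 carry 1
  0+2+1 = 3
  6+1 = 7
  7+1 = 0 carry 1
  3+5+1 = 1 carry 1
  3+0+1 = 4
  4+0 = 4
  1+7 = 0 carry 1
  final carry 1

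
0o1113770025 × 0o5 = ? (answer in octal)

Multiply each base-8 digit by 5, carrying:
  5×5 = 25 → write 1 carry 3
  2×5+3 = 13 → write 5 carry 1
  0×5+1 = 1 → write 1
  0×5 = 0 → write 0
  7×5 = 35 → write 3 carry 4
  7×5+4 = 39 → write 7 carry 4
  3×5+4 = 19 → write 3 carry 2
  1×5+2 = 7 → write 7
  1×5 = 5 → write 5
  1×5 = 5 → write 5

0o5573730151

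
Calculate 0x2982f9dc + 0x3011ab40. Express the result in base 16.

0x5994a51c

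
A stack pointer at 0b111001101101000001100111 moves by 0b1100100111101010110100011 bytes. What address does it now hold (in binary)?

0b10011110101010011000001010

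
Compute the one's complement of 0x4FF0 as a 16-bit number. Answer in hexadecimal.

Each hex digit d becomes F−d:
  4→B, F→0, F→0, 0→F

0xB00F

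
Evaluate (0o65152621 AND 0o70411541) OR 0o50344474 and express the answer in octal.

0o70354475

0o65152621 AND 0o70411541 = 0o60010401.
Then OR with 0o50344474.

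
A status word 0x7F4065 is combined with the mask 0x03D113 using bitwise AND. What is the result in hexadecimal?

0x034001

AND each hex digit independently (no carries):
  7&0=0, F&3=3, 4&D=4, 0&1=0, 6&1=0, 5&3=1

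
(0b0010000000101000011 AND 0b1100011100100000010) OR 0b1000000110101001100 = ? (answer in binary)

0b0010000000101000011 AND 0b1100011100100000010 = 0b0000000000100000010.
Then OR with 0b1000000110101001100.

0b1000000110101001110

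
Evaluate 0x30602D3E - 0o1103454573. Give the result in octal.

0o4724351703

0x30602D3E = 0o6030026476 in octal.
Subtract column by column in base 8:
  6-3 → 3
  7-7 → 0
  4-5 → 7 (borrow)
  6-4-1 → 1
  2-5 → 5 (borrow)
  0-4-1 → 3 (borrow)
  0-3-1 → 4 (borrow)
  3-0-1 → 2
  0-1 → 7 (borrow)
  6-1-1 → 4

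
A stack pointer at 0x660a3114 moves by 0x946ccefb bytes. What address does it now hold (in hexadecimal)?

0xfa77000f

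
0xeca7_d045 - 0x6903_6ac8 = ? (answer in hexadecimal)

0x83a4657d

Subtract column by column in base 16:
  5-8 → d (borrow)
  4-c-1 → 7 (borrow)
  0-a-1 → 5 (borrow)
  d-6-1 → 6
  7-3 → 4
  a-0 → a
  c-9 → 3
  e-6 → 8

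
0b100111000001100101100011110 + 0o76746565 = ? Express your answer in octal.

0o567114223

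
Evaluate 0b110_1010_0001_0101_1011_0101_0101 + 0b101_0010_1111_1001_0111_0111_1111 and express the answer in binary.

0b1011110100001111001011010100

Add column by column in base 2, right to left:
  1+1 = 0 carry 1
  0+1+1 = 0 carry 1
  1+1+1 = 1 carry 1
  0+1+1 = 0 carry 1
  1+1+1 = 1 carry 1
  0+1+1 = 0 carry 1
  1+1+1 = 1 carry 1
  0+0+1 = 1
  1+1 = 0 carry 1
  1+1+1 = 1 carry 1
  0+1+1 = 0 carry 1
  1+0+1 = 0 carry 1
  1+1+1 = 1 carry 1
  0+0+1 = 1
  1+0 = 1
  0+1 = 1
  1+1 = 0 carry 1
  0+1+1 = 0 carry 1
  0+1+1 = 0 carry 1
  0+1+1 = 0 carry 1
  0+0+1 = 1
  1+1 = 0 carry 1
  0+0+1 = 1
  1+0 = 1
  0+1 = 1
  1+0 = 1
  1+1 = 0 carry 1
  final carry 1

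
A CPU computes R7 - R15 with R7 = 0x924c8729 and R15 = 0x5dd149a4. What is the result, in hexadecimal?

Subtract column by column in base 16:
  9-4 → 5
  2-a → 8 (borrow)
  7-9-1 → d (borrow)
  8-4-1 → 3
  c-1 → b
  4-d → 7 (borrow)
  2-d-1 → 4 (borrow)
  9-5-1 → 3

0x347b3d85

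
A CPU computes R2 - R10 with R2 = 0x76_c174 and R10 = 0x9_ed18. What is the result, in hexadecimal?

Subtract column by column in base 16:
  4-8 → c (borrow)
  7-1-1 → 5
  1-d → 4 (borrow)
  c-e-1 → d (borrow)
  6-9-1 → c (borrow)
  7-0-1 → 6

0x6cd45c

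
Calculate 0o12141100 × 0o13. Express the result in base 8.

0o160054300

Multiply each base-8 digit by 11, carrying:
  0×11 = 0 → write 0
  0×11 = 0 → write 0
  1×11 = 11 → write 3 carry 1
  1×11+1 = 12 → write 4 carry 1
  4×11+1 = 45 → write 5 carry 5
  1×11+5 = 16 → write 0 carry 2
  2×11+2 = 24 → write 0 carry 3
  1×11+3 = 14 → write 6 carry 1
  remaining carry: 1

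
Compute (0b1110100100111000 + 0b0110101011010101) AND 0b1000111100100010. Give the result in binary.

0b10000000000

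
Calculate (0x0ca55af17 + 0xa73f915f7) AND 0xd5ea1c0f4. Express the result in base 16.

Add column by column in base 16, right to left:
  7+7 = e
  1+f = 0 carry 1
  f+5+1 = 5 carry 1
  a+1+1 = c
  5+9 = e
  5+f = 4 carry 1
  a+3+1 = e
  c+7 = 3 carry 1
  0+a+1 = b
Sum = 0xb3e4ec50e; now AND with 0xd5ea1c0f4:
  b&d=9, 3&5=1, e&e=e, 4&a=0, e&1=0, c&c=c, 5&0=0, 0&f=0, e&4=4

0x91e00c004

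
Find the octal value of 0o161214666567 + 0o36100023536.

0o217314712325

Add column by column in base 8, right to left:
  7+6 = 5 carry 1
  6+3+1 = 2 carry 1
  5+5+1 = 3 carry 1
  6+3+1 = 2 carry 1
  6+2+1 = 1 carry 1
  6+0+1 = 7
  4+0 = 4
  1+0 = 1
  2+1 = 3
  1+6 = 7
  6+3 = 1 carry 1
  1+0+1 = 2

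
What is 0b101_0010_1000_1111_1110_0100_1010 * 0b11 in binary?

0b1111011110101111101011011110

Multiply each base-2 digit by 3, carrying:
  0×3 = 0 → write 0
  1×3 = 3 → write 1 carry 1
  0×3+1 = 1 → write 1
  1×3 = 3 → write 1 carry 1
  0×3+1 = 1 → write 1
  0×3 = 0 → write 0
  1×3 = 3 → write 1 carry 1
  0×3+1 = 1 → write 1
  0×3 = 0 → write 0
  1×3 = 3 → write 1 carry 1
  1×3+1 = 4 → write 0 carry 2
  1×3+2 = 5 → write 1 carry 2
  1×3+2 = 5 → write 1 carry 2
  1×3+2 = 5 → write 1 carry 2
  1×3+2 = 5 → write 1 carry 2
  1×3+2 = 5 → write 1 carry 2
  0×3+2 = 2 → write 0 carry 1
  0×3+1 = 1 → write 1
  0×3 = 0 → write 0
  1×3 = 3 → write 1 carry 1
  0×3+1 = 1 → write 1
  1×3 = 3 → write 1 carry 1
  0×3+1 = 1 → write 1
  0×3 = 0 → write 0
  1×3 = 3 → write 1 carry 1
  0×3+1 = 1 → write 1
  1×3 = 3 → write 1 carry 1
  remaining carry: 1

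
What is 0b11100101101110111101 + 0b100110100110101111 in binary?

0b100001100010101101100

Add column by column in base 2, right to left:
  1+1 = 0 carry 1
  0+1+1 = 0 carry 1
  1+1+1 = 1 carry 1
  1+1+1 = 1 carry 1
  1+0+1 = 0 carry 1
  1+1+1 = 1 carry 1
  0+0+1 = 1
  1+1 = 0 carry 1
  1+1+1 = 1 carry 1
  1+0+1 = 0 carry 1
  0+0+1 = 1
  1+1 = 0 carry 1
  1+0+1 = 0 carry 1
  0+1+1 = 0 carry 1
  1+1+1 = 1 carry 1
  0+0+1 = 1
  0+0 = 0
  1+1 = 0 carry 1
  1+0+1 = 0 carry 1
  1+0+1 = 0 carry 1
  final carry 1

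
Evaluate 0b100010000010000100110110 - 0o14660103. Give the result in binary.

0o14660103 = 0b1100110110000001000011 in binary.
Subtract column by column in base 2:
  0-1 → 1 (borrow)
  1-1-1 → 1 (borrow)
  1-0-1 → 0
  0-0 → 0
  1-0 → 1
  1-0 → 1
  0-1 → 1 (borrow)
  0-0-1 → 1 (borrow)
  1-0-1 → 0
  0-0 → 0
  0-0 → 0
  0-0 → 0
  0-0 → 0
  1-1 → 0
  0-1 → 1 (borrow)
  0-0-1 → 1 (borrow)
  0-1-1 → 0 (borrow)
  0-1-1 → 0 (borrow)
  0-0-1 → 1 (borrow)
  1-0-1 → 0
  0-1 → 1 (borrow)
  0-1-1 → 0 (borrow)
  0-0-1 → 1 (borrow)
  1-0-1 → 0

0b10101001100000011110011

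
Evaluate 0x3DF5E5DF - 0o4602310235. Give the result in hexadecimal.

0x17EC5542

0o4602310235 = 0x2609909D in hexadecimal.
Subtract column by column in base 16:
  F-D → 2
  D-9 → 4
  5-0 → 5
  E-9 → 5
  5-9 → C (borrow)
  F-0-1 → E
  D-6 → 7
  3-2 → 1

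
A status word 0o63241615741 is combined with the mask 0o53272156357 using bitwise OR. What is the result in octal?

OR each oct digit independently (no carries):
  6|5=7, 3|3=3, 2|2=2, 4|7=7, 1|2=3, 6|1=7, 1|5=5, 5|6=7, 7|3=7, 4|5=5, 1|7=7

0o73273757757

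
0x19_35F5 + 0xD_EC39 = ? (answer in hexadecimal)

Add column by column in base 16, right to left:
  5+9 = E
  F+3 = 2 carry 1
  5+C+1 = 2 carry 1
  3+E+1 = 2 carry 1
  9+D+1 = 7 carry 1
  1+0+1 = 2

0x27222E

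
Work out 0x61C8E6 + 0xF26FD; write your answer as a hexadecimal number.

0x70EFE3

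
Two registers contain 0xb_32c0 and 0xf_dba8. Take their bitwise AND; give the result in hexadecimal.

0xb1280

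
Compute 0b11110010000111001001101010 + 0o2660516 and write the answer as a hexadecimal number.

0x3d3d3b8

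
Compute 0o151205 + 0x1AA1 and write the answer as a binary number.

0o151205 = 0b1101001010000101 in binary.
0x1AA1 = 0b1101010100001 in binary.
Add column by column in base 2, right to left:
  1+1 = 0 carry 1
  0+0+1 = 1
  1+0 = 1
  0+0 = 0
  0+0 = 0
  0+1 = 1
  0+0 = 0
  1+1 = 0 carry 1
  0+0+1 = 1
  1+1 = 0 carry 1
  0+0+1 = 1
  0+1 = 1
  1+1 = 0 carry 1
  0+0+1 = 1
  1+0 = 1
  1+0 = 1

0b1110110100100110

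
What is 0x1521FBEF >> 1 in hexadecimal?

1 bits is not a whole number of base-16 digits; in binary: 10101001000011111101111101111 >> 1 = 1010100100001111110111110111.

0xA90FDF7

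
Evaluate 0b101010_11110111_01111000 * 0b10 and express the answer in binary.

0b10101011110111011110000

Multiply each base-2 digit by 2, carrying:
  0×2 = 0 → write 0
  0×2 = 0 → write 0
  0×2 = 0 → write 0
  1×2 = 2 → write 0 carry 1
  1×2+1 = 3 → write 1 carry 1
  1×2+1 = 3 → write 1 carry 1
  1×2+1 = 3 → write 1 carry 1
  0×2+1 = 1 → write 1
  1×2 = 2 → write 0 carry 1
  1×2+1 = 3 → write 1 carry 1
  1×2+1 = 3 → write 1 carry 1
  0×2+1 = 1 → write 1
  1×2 = 2 → write 0 carry 1
  1×2+1 = 3 → write 1 carry 1
  1×2+1 = 3 → write 1 carry 1
  1×2+1 = 3 → write 1 carry 1
  0×2+1 = 1 → write 1
  1×2 = 2 → write 0 carry 1
  0×2+1 = 1 → write 1
  1×2 = 2 → write 0 carry 1
  0×2+1 = 1 → write 1
  1×2 = 2 → write 0 carry 1
  remaining carry: 1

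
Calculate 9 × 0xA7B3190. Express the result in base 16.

0x5E54BE10

Multiply each base-16 digit by 9, carrying:
  0×9 = 0 → write 0
  9×9 = 81 → write 1 carry 5
  1×9+5 = 14 → write E
  3×9 = 27 → write B carry 1
  B×9+1 = 100 → write 4 carry 6
  7×9+6 = 69 → write 5 carry 4
  A×9+4 = 94 → write E carry 5
  remaining carry: 5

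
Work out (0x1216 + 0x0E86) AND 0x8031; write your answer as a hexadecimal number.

Add column by column in base 16, right to left:
  6+6 = C
  1+8 = 9
  2+E = 0 carry 1
  1+0+1 = 2
Sum = 0x209C; now AND with 0x8031:
  2&8=0, 0&0=0, 9&3=1, C&1=0

0x10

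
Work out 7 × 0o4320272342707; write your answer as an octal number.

0o36662431064161

Multiply each base-8 digit by 7, carrying:
  7×7 = 49 → write 1 carry 6
  0×7+6 = 6 → write 6
  7×7 = 49 → write 1 carry 6
  2×7+6 = 20 → write 4 carry 2
  4×7+2 = 30 → write 6 carry 3
  3×7+3 = 24 → write 0 carry 3
  2×7+3 = 17 → write 1 carry 2
  7×7+2 = 51 → write 3 carry 6
  2×7+6 = 20 → write 4 carry 2
  0×7+2 = 2 → write 2
  2×7 = 14 → write 6 carry 1
  3×7+1 = 22 → write 6 carry 2
  4×7+2 = 30 → write 6 carry 3
  remaining carry: 3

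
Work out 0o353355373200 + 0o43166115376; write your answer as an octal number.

Add column by column in base 8, right to left:
  0+6 = 6
  0+7 = 7
  2+3 = 5
  3+5 = 0 carry 1
  7+1+1 = 1 carry 1
  3+1+1 = 5
  5+6 = 3 carry 1
  5+6+1 = 4 carry 1
  3+1+1 = 5
  3+3 = 6
  5+4 = 1 carry 1
  3+0+1 = 4

0o416543510576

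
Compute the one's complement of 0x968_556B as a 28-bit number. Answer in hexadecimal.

Each hex digit d becomes F−d:
  9→6, 6→9, 8→7, 5→A, 5→A, 6→9, B→4

0x697AA94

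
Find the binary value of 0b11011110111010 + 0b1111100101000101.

0b10011000011111111

Add column by column in base 2, right to left:
  0+1 = 1
  1+0 = 1
  0+1 = 1
  1+0 = 1
  1+0 = 1
  1+0 = 1
  0+1 = 1
  1+0 = 1
  1+1 = 0 carry 1
  1+0+1 = 0 carry 1
  1+0+1 = 0 carry 1
  0+1+1 = 0 carry 1
  1+1+1 = 1 carry 1
  1+1+1 = 1 carry 1
  0+1+1 = 0 carry 1
  0+1+1 = 0 carry 1
  final carry 1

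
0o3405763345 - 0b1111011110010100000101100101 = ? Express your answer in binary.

0b1100100111101010010110000000

0o3405763345 = 0b11100000101111110011011100101 in binary.
Subtract column by column in base 2:
  1-1 → 0
  0-0 → 0
  1-1 → 0
  0-0 → 0
  0-0 → 0
  1-1 → 0
  1-1 → 0
  1-0 → 1
  0-1 → 1 (borrow)
  1-0-1 → 0
  1-0 → 1
  0-0 → 0
  0-0 → 0
  1-0 → 1
  1-1 → 0
  1-0 → 1
  1-1 → 0
  1-0 → 1
  1-0 → 1
  0-1 → 1 (borrow)
  1-1-1 → 1 (borrow)
  0-1-1 → 0 (borrow)
  0-1-1 → 0 (borrow)
  0-0-1 → 1 (borrow)
  0-1-1 → 0 (borrow)
  0-1-1 → 0 (borrow)
  1-1-1 → 1 (borrow)
  1-1-1 → 1 (borrow)
  1-0-1 → 0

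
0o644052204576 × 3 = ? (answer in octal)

Multiply each base-8 digit by 3, carrying:
  6×3 = 18 → write 2 carry 2
  7×3+2 = 23 → write 7 carry 2
  5×3+2 = 17 → write 1 carry 2
  4×3+2 = 14 → write 6 carry 1
  0×3+1 = 1 → write 1
  2×3 = 6 → write 6
  2×3 = 6 → write 6
  5×3 = 15 → write 7 carry 1
  0×3+1 = 1 → write 1
  4×3 = 12 → write 4 carry 1
  4×3+1 = 13 → write 5 carry 1
  6×3+1 = 19 → write 3 carry 2
  remaining carry: 2

0o2354176616172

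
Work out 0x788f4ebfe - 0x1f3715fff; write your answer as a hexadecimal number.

0x595838bff

Subtract column by column in base 16:
  e-f → f (borrow)
  f-f-1 → f (borrow)
  b-f-1 → b (borrow)
  e-5-1 → 8
  4-1 → 3
  f-7 → 8
  8-3 → 5
  8-f → 9 (borrow)
  7-1-1 → 5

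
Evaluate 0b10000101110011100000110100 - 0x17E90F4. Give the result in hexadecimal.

0b10000101110011100000110100 = 0x2173834 in hexadecimal.
Subtract column by column in base 16:
  4-4 → 0
  3-F → 4 (borrow)
  8-0-1 → 7
  3-9 → A (borrow)
  7-E-1 → 8 (borrow)
  1-7-1 → 9 (borrow)
  2-1-1 → 0

0x98A740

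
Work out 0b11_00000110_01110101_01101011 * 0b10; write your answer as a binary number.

0b110000011001110101011010110

Multiply each base-2 digit by 2, carrying:
  1×2 = 2 → write 0 carry 1
  1×2+1 = 3 → write 1 carry 1
  0×2+1 = 1 → write 1
  1×2 = 2 → write 0 carry 1
  0×2+1 = 1 → write 1
  1×2 = 2 → write 0 carry 1
  1×2+1 = 3 → write 1 carry 1
  0×2+1 = 1 → write 1
  1×2 = 2 → write 0 carry 1
  0×2+1 = 1 → write 1
  1×2 = 2 → write 0 carry 1
  0×2+1 = 1 → write 1
  1×2 = 2 → write 0 carry 1
  1×2+1 = 3 → write 1 carry 1
  1×2+1 = 3 → write 1 carry 1
  0×2+1 = 1 → write 1
  0×2 = 0 → write 0
  1×2 = 2 → write 0 carry 1
  1×2+1 = 3 → write 1 carry 1
  0×2+1 = 1 → write 1
  0×2 = 0 → write 0
  0×2 = 0 → write 0
  0×2 = 0 → write 0
  0×2 = 0 → write 0
  1×2 = 2 → write 0 carry 1
  1×2+1 = 3 → write 1 carry 1
  remaining carry: 1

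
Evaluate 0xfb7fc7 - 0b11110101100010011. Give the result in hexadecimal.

0xf994b4

0b11110101100010011 = 0x1eb13 in hexadecimal.
Subtract column by column in base 16:
  7-3 → 4
  c-1 → b
  f-b → 4
  7-e → 9 (borrow)
  b-1-1 → 9
  f-0 → f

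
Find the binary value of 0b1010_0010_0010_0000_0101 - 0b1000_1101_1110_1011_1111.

0b10100001101000110

Subtract column by column in base 2:
  1-1 → 0
  0-1 → 1 (borrow)
  1-1-1 → 1 (borrow)
  0-1-1 → 0 (borrow)
  0-1-1 → 0 (borrow)
  0-1-1 → 0 (borrow)
  0-0-1 → 1 (borrow)
  0-1-1 → 0 (borrow)
  0-0-1 → 1 (borrow)
  1-1-1 → 1 (borrow)
  0-1-1 → 0 (borrow)
  0-1-1 → 0 (borrow)
  0-1-1 → 0 (borrow)
  1-0-1 → 0
  0-1 → 1 (borrow)
  0-1-1 → 0 (borrow)
  0-0-1 → 1 (borrow)
  1-0-1 → 0
  0-0 → 0
  1-1 → 0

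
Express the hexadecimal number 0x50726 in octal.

0o1203446

Expand each hex digit to 4 bits: 5=0101 0=0000 7=0111 2=0010 6=0110.
Group the bits in threes: 001 010 000 011 100 100 110 → 1203446.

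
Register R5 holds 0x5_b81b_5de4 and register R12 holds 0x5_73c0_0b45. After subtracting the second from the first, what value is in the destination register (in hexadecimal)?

Subtract column by column in base 16:
  4-5 → f (borrow)
  e-4-1 → 9
  d-b → 2
  5-0 → 5
  b-0 → b
  1-c → 5 (borrow)
  8-3-1 → 4
  b-7 → 4
  5-5 → 0

0x445b529f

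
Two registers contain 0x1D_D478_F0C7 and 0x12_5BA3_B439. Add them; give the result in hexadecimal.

0x30301CA500

Add column by column in base 16, right to left:
  7+9 = 0 carry 1
  C+3+1 = 0 carry 1
  0+4+1 = 5
  F+B = A carry 1
  8+3+1 = C
  7+A = 1 carry 1
  4+B+1 = 0 carry 1
  D+5+1 = 3 carry 1
  D+2+1 = 0 carry 1
  1+1+1 = 3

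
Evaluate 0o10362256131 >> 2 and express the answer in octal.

2 bits is not a whole number of base-8 digits; in binary: 1000011110010010101110001011001 >> 2 = 10000111100100101011100010110.

0o2074453426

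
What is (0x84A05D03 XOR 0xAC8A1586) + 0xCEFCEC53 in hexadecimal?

First 0x84A05D03 XOR 0xAC8A1586 = 0x282A4885.
Add column by column in base 16, right to left:
  5+3 = 8
  8+5 = D
  8+C = 4 carry 1
  4+E+1 = 3 carry 1
  A+C+1 = 7 carry 1
  2+F+1 = 2 carry 1
  8+E+1 = 7 carry 1
  2+C+1 = F

0xF72734D8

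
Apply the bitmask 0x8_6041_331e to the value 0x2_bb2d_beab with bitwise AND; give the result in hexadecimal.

0x02001320a

AND each hex digit independently (no carries):
  2&8=0, b&6=2, b&0=0, 2&4=0, d&1=1, b&3=3, e&3=2, a&1=0, b&e=a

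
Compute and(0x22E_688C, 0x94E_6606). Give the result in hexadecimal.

0x00E6004

AND each hex digit independently (no carries):
  2&9=0, 2&4=0, E&E=E, 6&6=6, 8&6=0, 8&0=0, C&6=4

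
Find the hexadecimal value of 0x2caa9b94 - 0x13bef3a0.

Subtract column by column in base 16:
  4-0 → 4
  9-a → f (borrow)
  b-3-1 → 7
  9-f → a (borrow)
  a-e-1 → b (borrow)
  a-b-1 → e (borrow)
  c-3-1 → 8
  2-1 → 1

0x18eba7f4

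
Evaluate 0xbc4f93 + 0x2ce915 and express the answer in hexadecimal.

0xe938a8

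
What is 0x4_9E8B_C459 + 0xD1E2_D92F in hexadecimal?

0x5706E9D88

Add column by column in base 16, right to left:
  9+F = 8 carry 1
  5+2+1 = 8
  4+9 = D
  C+D = 9 carry 1
  B+2+1 = E
  8+E = 6 carry 1
  E+1+1 = 0 carry 1
  9+D+1 = 7 carry 1
  4+0+1 = 5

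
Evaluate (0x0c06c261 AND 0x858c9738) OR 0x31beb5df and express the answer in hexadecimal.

0x35beb7ff

0x0c06c261 AND 0x858c9738 = 0x04048220.
Then OR with 0x31beb5df.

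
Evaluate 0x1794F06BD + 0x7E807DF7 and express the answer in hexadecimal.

0x1F7CF84B4

Add column by column in base 16, right to left:
  D+7 = 4 carry 1
  B+F+1 = B carry 1
  6+D+1 = 4 carry 1
  0+7+1 = 8
  F+0 = F
  4+8 = C
  9+E = 7 carry 1
  7+7+1 = F
  1+0 = 1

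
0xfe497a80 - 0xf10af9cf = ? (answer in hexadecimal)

0xd3e80b1

Subtract column by column in base 16:
  0-f → 1 (borrow)
  8-c-1 → b (borrow)
  a-9-1 → 0
  7-f → 8 (borrow)
  9-a-1 → e (borrow)
  4-0-1 → 3
  e-1 → d
  f-f → 0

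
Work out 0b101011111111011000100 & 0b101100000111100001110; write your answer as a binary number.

AND bit by bit (1 only where both bits are 1):
  101011111111011000100
& 101100000111100001110
= 101000000111000000100

0b101000000111000000100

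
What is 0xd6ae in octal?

0o153256

Expand each hex digit to 4 bits: d=1101 6=0110 a=1010 e=1110.
Group the bits in threes: 001 101 011 010 101 110 → 153256.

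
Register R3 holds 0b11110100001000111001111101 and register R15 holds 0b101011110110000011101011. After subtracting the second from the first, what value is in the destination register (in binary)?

0b11001000010010110110010010

Subtract column by column in base 2:
  1-1 → 0
  0-1 → 1 (borrow)
  1-0-1 → 0
  1-1 → 0
  1-0 → 1
  1-1 → 0
  1-1 → 0
  0-1 → 1 (borrow)
  0-0-1 → 1 (borrow)
  1-0-1 → 0
  1-0 → 1
  1-0 → 1
  0-0 → 0
  0-1 → 1 (borrow)
  0-1-1 → 0 (borrow)
  1-0-1 → 0
  0-1 → 1 (borrow)
  0-1-1 → 0 (borrow)
  0-1-1 → 0 (borrow)
  0-1-1 → 0 (borrow)
  1-0-1 → 0
  0-1 → 1 (borrow)
  1-0-1 → 0
  1-1 → 0
  1-0 → 1
  1-0 → 1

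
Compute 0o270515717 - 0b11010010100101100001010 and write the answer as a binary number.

0b10011110010101000011000101

0o270515717 = 0b10111000101001101111001111 in binary.
Subtract column by column in base 2:
  1-0 → 1
  1-1 → 0
  1-0 → 1
  1-1 → 0
  0-0 → 0
  0-0 → 0
  1-0 → 1
  1-0 → 1
  1-1 → 0
  1-1 → 0
  0-0 → 0
  1-1 → 0
  1-0 → 1
  0-0 → 0
  0-1 → 1 (borrow)
  1-0-1 → 0
  0-1 → 1 (borrow)
  1-0-1 → 0
  0-0 → 0
  0-1 → 1 (borrow)
  0-0-1 → 1 (borrow)
  1-1-1 → 1 (borrow)
  1-1-1 → 1 (borrow)
  1-0-1 → 0
  0-0 → 0
  1-0 → 1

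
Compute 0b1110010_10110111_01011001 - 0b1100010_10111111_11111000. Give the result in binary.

0b11111111011101100001

Subtract column by column in base 2:
  1-0 → 1
  0-0 → 0
  0-0 → 0
  1-1 → 0
  1-1 → 0
  0-1 → 1 (borrow)
  1-1-1 → 1 (borrow)
  0-1-1 → 0 (borrow)
  1-1-1 → 1 (borrow)
  1-1-1 → 1 (borrow)
  1-1-1 → 1 (borrow)
  0-1-1 → 0 (borrow)
  1-1-1 → 1 (borrow)
  1-1-1 → 1 (borrow)
  0-0-1 → 1 (borrow)
  1-1-1 → 1 (borrow)
  0-0-1 → 1 (borrow)
  1-1-1 → 1 (borrow)
  0-0-1 → 1 (borrow)
  0-0-1 → 1 (borrow)
  1-0-1 → 0
  1-1 → 0
  1-1 → 0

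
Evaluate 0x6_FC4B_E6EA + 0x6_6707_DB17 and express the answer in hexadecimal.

0xD6353C201

Add column by column in base 16, right to left:
  A+7 = 1 carry 1
  E+1+1 = 0 carry 1
  6+B+1 = 2 carry 1
  E+D+1 = C carry 1
  B+7+1 = 3 carry 1
  4+0+1 = 5
  C+7 = 3 carry 1
  F+6+1 = 6 carry 1
  6+6+1 = D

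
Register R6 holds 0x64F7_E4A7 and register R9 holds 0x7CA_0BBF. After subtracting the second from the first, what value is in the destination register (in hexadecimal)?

0x5D2DD8E8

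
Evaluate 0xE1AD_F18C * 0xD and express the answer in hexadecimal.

Multiply each base-16 digit by 13, carrying:
  C×13 = 156 → write C carry 9
  8×13+9 = 113 → write 1 carry 7
  1×13+7 = 20 → write 4 carry 1
  F×13+1 = 196 → write 4 carry 12
  D×13+12 = 181 → write 5 carry 11
  A×13+11 = 141 → write D carry 8
  1×13+8 = 21 → write 5 carry 1
  E×13+1 = 183 → write 7 carry 11
  remaining carry: B

0xB75D5441C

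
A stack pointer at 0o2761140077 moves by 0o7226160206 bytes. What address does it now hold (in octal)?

Add column by column in base 8, right to left:
  7+6 = 5 carry 1
  7+0+1 = 0 carry 1
  0+2+1 = 3
  0+0 = 0
  4+6 = 2 carry 1
  1+1+1 = 3
  1+6 = 7
  6+2 = 0 carry 1
  7+2+1 = 2 carry 1
  2+7+1 = 2 carry 1
  final carry 1

0o12207320305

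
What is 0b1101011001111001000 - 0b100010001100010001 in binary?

Subtract column by column in base 2:
  0-1 → 1 (borrow)
  0-0-1 → 1 (borrow)
  0-0-1 → 1 (borrow)
  1-0-1 → 0
  0-1 → 1 (borrow)
  0-0-1 → 1 (borrow)
  1-0-1 → 0
  1-0 → 1
  1-1 → 0
  1-1 → 0
  0-0 → 0
  0-0 → 0
  1-0 → 1
  1-1 → 0
  0-0 → 0
  1-0 → 1
  0-0 → 0
  1-1 → 0
  1-0 → 1

0b1001001000010110111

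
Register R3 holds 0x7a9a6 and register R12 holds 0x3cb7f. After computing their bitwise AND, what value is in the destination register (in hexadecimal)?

0x38926

AND each hex digit independently (no carries):
  7&3=3, a&c=8, 9&b=9, a&7=2, 6&f=6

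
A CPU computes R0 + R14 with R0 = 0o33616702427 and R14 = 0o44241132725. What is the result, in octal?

0o100060035354

Add column by column in base 8, right to left:
  7+5 = 4 carry 1
  2+2+1 = 5
  4+7 = 3 carry 1
  2+2+1 = 5
  0+3 = 3
  7+1 = 0 carry 1
  6+1+1 = 0 carry 1
  1+4+1 = 6
  6+2 = 0 carry 1
  3+4+1 = 0 carry 1
  3+4+1 = 0 carry 1
  final carry 1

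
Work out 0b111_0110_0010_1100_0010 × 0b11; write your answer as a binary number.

0b101100010100001000110

Multiply each base-2 digit by 3, carrying:
  0×3 = 0 → write 0
  1×3 = 3 → write 1 carry 1
  0×3+1 = 1 → write 1
  0×3 = 0 → write 0
  0×3 = 0 → write 0
  0×3 = 0 → write 0
  1×3 = 3 → write 1 carry 1
  1×3+1 = 4 → write 0 carry 2
  0×3+2 = 2 → write 0 carry 1
  1×3+1 = 4 → write 0 carry 2
  0×3+2 = 2 → write 0 carry 1
  0×3+1 = 1 → write 1
  0×3 = 0 → write 0
  1×3 = 3 → write 1 carry 1
  1×3+1 = 4 → write 0 carry 2
  0×3+2 = 2 → write 0 carry 1
  1×3+1 = 4 → write 0 carry 2
  1×3+2 = 5 → write 1 carry 2
  1×3+2 = 5 → write 1 carry 2
  remaining carry: 10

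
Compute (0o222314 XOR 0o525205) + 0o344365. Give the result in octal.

First 0o222314 XOR 0o525205 = 0o707111.
Add column by column in base 8, right to left:
  1+5 = 6
  1+6 = 7
  1+3 = 4
  7+4 = 3 carry 1
  0+4+1 = 5
  7+3 = 2 carry 1
  final carry 1

0o1253476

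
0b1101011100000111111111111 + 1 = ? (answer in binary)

0b1101011100001000000000000

The trailing 12 digits are 1 (max in base 2), so adding 1 cascades: they roll to 0 and the next digit up increments.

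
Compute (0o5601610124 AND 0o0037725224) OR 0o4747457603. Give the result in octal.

0o4747657627

0o5601610124 AND 0o0037725224 = 0o0001600024.
Then OR with 0o4747457603.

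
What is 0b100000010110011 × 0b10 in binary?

Multiply each base-2 digit by 2, carrying:
  1×2 = 2 → write 0 carry 1
  1×2+1 = 3 → write 1 carry 1
  0×2+1 = 1 → write 1
  0×2 = 0 → write 0
  1×2 = 2 → write 0 carry 1
  1×2+1 = 3 → write 1 carry 1
  0×2+1 = 1 → write 1
  1×2 = 2 → write 0 carry 1
  0×2+1 = 1 → write 1
  0×2 = 0 → write 0
  0×2 = 0 → write 0
  0×2 = 0 → write 0
  0×2 = 0 → write 0
  0×2 = 0 → write 0
  1×2 = 2 → write 0 carry 1
  remaining carry: 1

0b1000000101100110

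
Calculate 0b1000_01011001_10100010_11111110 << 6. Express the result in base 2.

0b1000010110011010001011111110000000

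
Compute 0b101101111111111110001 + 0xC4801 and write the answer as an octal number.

0o10643762

0b101101111111111110001 = 0o5577761 in octal.
0xC4801 = 0o3044001 in octal.
Add column by column in base 8, right to left:
  1+1 = 2
  6+0 = 6
  7+0 = 7
  7+4 = 3 carry 1
  7+4+1 = 4 carry 1
  5+0+1 = 6
  5+3 = 0 carry 1
  final carry 1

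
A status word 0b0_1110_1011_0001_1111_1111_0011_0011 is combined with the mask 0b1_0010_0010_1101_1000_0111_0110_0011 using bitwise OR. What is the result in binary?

OR bit by bit (1 where either bit is 1):
  01110101100011111111100110011
| 10010001011011000011101100011
= 11110101111011111111101110011

0b11110101111011111111101110011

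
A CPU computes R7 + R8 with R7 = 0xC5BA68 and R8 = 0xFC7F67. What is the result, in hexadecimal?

Add column by column in base 16, right to left:
  8+7 = F
  6+6 = C
  A+F = 9 carry 1
  B+7+1 = 3 carry 1
  5+C+1 = 2 carry 1
  C+F+1 = C carry 1
  final carry 1

0x1C239CF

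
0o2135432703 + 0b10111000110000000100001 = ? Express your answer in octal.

0o2164512744

0b10111000110000000100001 = 0o27060041 in octal.
Add column by column in base 8, right to left:
  3+1 = 4
  0+4 = 4
  7+0 = 7
  2+0 = 2
  3+6 = 1 carry 1
  4+0+1 = 5
  5+7 = 4 carry 1
  3+2+1 = 6
  1+0 = 1
  2+0 = 2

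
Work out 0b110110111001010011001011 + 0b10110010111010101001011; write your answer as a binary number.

Add column by column in base 2, right to left:
  1+1 = 0 carry 1
  1+1+1 = 1 carry 1
  0+0+1 = 1
  1+1 = 0 carry 1
  0+0+1 = 1
  0+0 = 0
  1+1 = 0 carry 1
  1+0+1 = 0 carry 1
  0+1+1 = 0 carry 1
  0+0+1 = 1
  1+1 = 0 carry 1
  0+0+1 = 1
  1+1 = 0 carry 1
  0+1+1 = 0 carry 1
  0+1+1 = 0 carry 1
  1+0+1 = 0 carry 1
  1+1+1 = 1 carry 1
  1+0+1 = 0 carry 1
  0+0+1 = 1
  1+1 = 0 carry 1
  1+1+1 = 1 carry 1
  0+0+1 = 1
  1+1 = 0 carry 1
  1+0+1 = 0 carry 1
  final carry 1

0b1001101010000101000010110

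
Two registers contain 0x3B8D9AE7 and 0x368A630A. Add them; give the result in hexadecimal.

Add column by column in base 16, right to left:
  7+A = 1 carry 1
  E+0+1 = F
  A+3 = D
  9+6 = F
  D+A = 7 carry 1
  8+8+1 = 1 carry 1
  B+6+1 = 2 carry 1
  3+3+1 = 7

0x7217FDF1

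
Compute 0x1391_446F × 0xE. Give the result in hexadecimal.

Multiply each base-16 digit by 14, carrying:
  F×14 = 210 → write 2 carry 13
  6×14+13 = 97 → write 1 carry 6
  4×14+6 = 62 → write E carry 3
  4×14+3 = 59 → write B carry 3
  1×14+3 = 17 → write 1 carry 1
  9×14+1 = 127 → write F carry 7
  3×14+7 = 49 → write 1 carry 3
  1×14+3 = 17 → write 1 carry 1
  remaining carry: 1

0x111F1BE12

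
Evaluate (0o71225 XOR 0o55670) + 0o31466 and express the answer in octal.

0o56143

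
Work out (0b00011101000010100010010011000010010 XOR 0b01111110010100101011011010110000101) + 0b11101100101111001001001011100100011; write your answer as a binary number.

0b101010000000101010010010101010111010

First 0b00011101000010100010010011000010010 XOR 0b01111110010100101011011010110000101 = 0b01100011010110001001001001110010111.
Add column by column in base 2, right to left:
  1+1 = 0 carry 1
  1+1+1 = 1 carry 1
  1+0+1 = 0 carry 1
  0+0+1 = 1
  1+0 = 1
  0+1 = 1
  0+0 = 0
  1+0 = 1
  1+1 = 0 carry 1
  1+1+1 = 1 carry 1
  0+1+1 = 0 carry 1
  0+0+1 = 1
  1+1 = 0 carry 1
  0+0+1 = 1
  0+0 = 0
  1+1 = 0 carry 1
  0+0+1 = 1
  0+0 = 0
  1+1 = 0 carry 1
  0+0+1 = 1
  0+0 = 0
  0+1 = 1
  1+1 = 0 carry 1
  1+1+1 = 1 carry 1
  0+1+1 = 0 carry 1
  1+0+1 = 0 carry 1
  0+1+1 = 0 carry 1
  1+0+1 = 0 carry 1
  1+0+1 = 0 carry 1
  0+1+1 = 0 carry 1
  0+1+1 = 0 carry 1
  0+0+1 = 1
  1+1 = 0 carry 1
  1+1+1 = 1 carry 1
  0+1+1 = 0 carry 1
  final carry 1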